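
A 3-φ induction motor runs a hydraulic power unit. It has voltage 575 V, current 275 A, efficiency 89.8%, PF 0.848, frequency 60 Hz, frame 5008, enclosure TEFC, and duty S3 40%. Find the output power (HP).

P_in = √3·V·I·cosφ = 1.732 × 575 × 275 × 0.848 = 232244 W
P_out = η·P_in = 0.898 × 232244 = 208555 W
= 208555/746 = 280 HP

280 HP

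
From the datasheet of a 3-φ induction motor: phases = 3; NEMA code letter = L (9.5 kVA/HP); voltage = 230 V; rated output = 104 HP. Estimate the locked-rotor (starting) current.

S_LR = 9.5 × 104 = 988 kVA
I_LR = S_LR/(√3·V_L) = 988000/(1.732×230) = 2480 A

2480 A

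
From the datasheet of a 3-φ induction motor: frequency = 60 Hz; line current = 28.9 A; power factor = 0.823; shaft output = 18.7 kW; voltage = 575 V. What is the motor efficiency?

78.9 %

P_out = 18.7 kW = 18700 W
P_in = √3·V_L·I_L·cosφ = 1.732 × 575 × 28.9 × 0.823 = 23687 W
η = P_out / P_in = 18700 / 23687 = 0.789 = 78.9%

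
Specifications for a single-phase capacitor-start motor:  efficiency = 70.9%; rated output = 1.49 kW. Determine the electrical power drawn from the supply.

2.1 kW

P_out = 1490 W
P_in = P_out/η = 1490/0.709 = 2102 W = 2.1 kW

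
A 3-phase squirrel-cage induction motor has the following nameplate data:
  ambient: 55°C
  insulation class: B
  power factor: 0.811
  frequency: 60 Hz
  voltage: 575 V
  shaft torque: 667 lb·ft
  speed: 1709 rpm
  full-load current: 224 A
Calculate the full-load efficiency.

89.5 %

τ = 667 lb·ft × 1.356 = 904.5 N·m
ω = 2π × 1709/60 = 179 rad/s; P_out = τω = 904.5 × 179 = 161906 W
P_in = √3·V_L·I_L·cosφ = 1.732 × 575 × 224 × 0.811 = 180919 W
η = P_out / P_in = 161906 / 180919 = 0.895 = 89.5%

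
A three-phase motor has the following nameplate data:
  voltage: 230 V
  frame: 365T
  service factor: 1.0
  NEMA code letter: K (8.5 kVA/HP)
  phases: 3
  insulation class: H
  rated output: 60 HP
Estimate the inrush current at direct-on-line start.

1280 A

S_LR = 8.5 × 60 = 510 kVA
I_LR = S_LR/(√3·V_L) = 510000/(1.732×230) = 1280 A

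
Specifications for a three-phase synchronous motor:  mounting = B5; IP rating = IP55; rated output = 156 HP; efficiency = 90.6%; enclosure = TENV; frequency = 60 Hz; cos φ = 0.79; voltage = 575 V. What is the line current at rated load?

P_out = 156 × 746 = 116376 W
P_in = P_out / η = 116376 / 0.906 = 128450 W
I_L = P_in / (√3·V_L·cosφ) = 128450 / (1.732 × 575 × 0.79) = 163 A

163 A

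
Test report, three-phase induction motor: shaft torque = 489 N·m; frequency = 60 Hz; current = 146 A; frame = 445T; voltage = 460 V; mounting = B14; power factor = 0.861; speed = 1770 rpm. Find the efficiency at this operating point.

90.5 %

ω = 2π × 1770/60 = 185.4 rad/s; P_out = τω = 489 × 185.4 = 90661 W
P_in = √3·V_L·I_L·cosφ = 1.732 × 460 × 146 × 0.861 = 100152 W
η = P_out / P_in = 90661 / 100152 = 0.905 = 90.5%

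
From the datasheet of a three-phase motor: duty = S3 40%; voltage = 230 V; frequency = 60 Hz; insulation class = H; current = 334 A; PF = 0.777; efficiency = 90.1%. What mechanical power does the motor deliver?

93.1 kW

P_in = √3·V·I·cosφ = 1.732 × 230 × 334 × 0.777 = 103382 W
P_out = η·P_in = 0.901 × 103382 = 93147 W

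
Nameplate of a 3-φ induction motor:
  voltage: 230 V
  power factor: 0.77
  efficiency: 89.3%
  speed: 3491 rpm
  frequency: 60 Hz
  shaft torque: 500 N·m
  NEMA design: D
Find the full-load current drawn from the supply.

667 A

ω = 2π×3491/60 = 365.6 rad/s; P_out = τω = 500 × 365.6 = 182800 W
P_in = P_out / η = 182800 / 0.893 = 204703 W
I_L = P_in / (√3·V_L·cosφ) = 204703 / (1.732 × 230 × 0.77) = 667 A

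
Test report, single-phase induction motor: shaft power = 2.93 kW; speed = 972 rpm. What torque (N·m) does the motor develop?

ω = 2π × 972/60 = 101.8 rad/s
τ = P/ω = 2930/101.8 = 28.8 N·m

28.8 N·m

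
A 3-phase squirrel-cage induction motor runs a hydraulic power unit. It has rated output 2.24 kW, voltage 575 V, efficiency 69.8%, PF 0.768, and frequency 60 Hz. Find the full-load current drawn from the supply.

4.2 A

P_out = 2.24 kW = 2240 W
P_in = P_out / η = 2240 / 0.698 = 3209 W
I_L = P_in / (√3·V_L·cosφ) = 3209 / (1.732 × 575 × 0.768) = 4.2 A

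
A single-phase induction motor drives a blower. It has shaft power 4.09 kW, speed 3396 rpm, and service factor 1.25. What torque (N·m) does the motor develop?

ω = 2π × 3396/60 = 355.6 rad/s
τ = P/ω = 4090/355.6 = 11.5 N·m

11.5 N·m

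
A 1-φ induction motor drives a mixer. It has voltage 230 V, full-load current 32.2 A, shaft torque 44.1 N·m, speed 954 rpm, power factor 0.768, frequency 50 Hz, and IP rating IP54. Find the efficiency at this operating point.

ω = 2π × 954/60 = 99.9 rad/s; P_out = τω = 44.1 × 99.9 = 4406 W
P_in = V·I·cosφ = 230 × 32.2 × 0.768 = 5688 W
η = P_out / P_in = 4406 / 5688 = 0.775 = 77.5%

77.5 %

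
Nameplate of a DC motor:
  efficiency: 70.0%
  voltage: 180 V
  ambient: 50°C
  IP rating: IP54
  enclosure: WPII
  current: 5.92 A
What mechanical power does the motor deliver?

P_in = V·I = 180 × 5.92 = 1066 W
P_out = η·P_in = 0.7 × 1066 = 746 W

0.746 kW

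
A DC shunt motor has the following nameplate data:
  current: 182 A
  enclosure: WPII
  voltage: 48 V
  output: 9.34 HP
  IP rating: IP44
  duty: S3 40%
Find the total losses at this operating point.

P_in = V·I = 48×182 = 8736 W
P_out = 9.34×746 = 6968 W
Losses = P_in − P_out = 8736 − 6968 = 1768 W

1.77 kW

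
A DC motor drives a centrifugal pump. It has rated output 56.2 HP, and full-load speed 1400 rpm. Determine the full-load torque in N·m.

286 N·m

P_out = 56.2 × 746 = 41925 W
ω = 2π × 1400/60 = 146.6 rad/s
τ = P_out/ω = 41925/146.6 = 286 N·m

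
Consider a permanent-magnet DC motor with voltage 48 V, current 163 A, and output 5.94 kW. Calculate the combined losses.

P_in = V·I = 48×163 = 7824 W
P_out = 5940 W
Losses = P_in − P_out = 7824 − 5940 = 1884 W

1.88 kW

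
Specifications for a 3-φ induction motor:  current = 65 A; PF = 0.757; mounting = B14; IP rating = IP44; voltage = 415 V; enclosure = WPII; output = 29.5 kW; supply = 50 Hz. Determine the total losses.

5870 W

P_in = √3·V·I·cosφ = 1.732×415×65×0.757 = 35368 W
P_out = 29500 W
Losses = P_in − P_out = 35368 − 29500 = 5868 W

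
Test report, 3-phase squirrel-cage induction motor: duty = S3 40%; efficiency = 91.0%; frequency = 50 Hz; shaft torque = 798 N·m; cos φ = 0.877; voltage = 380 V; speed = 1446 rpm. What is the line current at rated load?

230 A

ω = 2π×1446/60 = 151.4 rad/s; P_out = τω = 798 × 151.4 = 120817 W
P_in = P_out / η = 120817 / 0.910 = 132766 W
I_L = P_in / (√3·V_L·cosφ) = 132766 / (1.732 × 380 × 0.877) = 230 A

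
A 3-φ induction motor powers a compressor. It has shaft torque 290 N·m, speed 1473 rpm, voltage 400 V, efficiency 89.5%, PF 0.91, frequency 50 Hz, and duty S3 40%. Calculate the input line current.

79.3 A

ω = 2π×1473/60 = 154.3 rad/s; P_out = τω = 290 × 154.3 = 44747 W
P_in = P_out / η = 44747 / 0.895 = 49997 W
I_L = P_in / (√3·V_L·cosφ) = 49997 / (1.732 × 400 × 0.91) = 79.3 A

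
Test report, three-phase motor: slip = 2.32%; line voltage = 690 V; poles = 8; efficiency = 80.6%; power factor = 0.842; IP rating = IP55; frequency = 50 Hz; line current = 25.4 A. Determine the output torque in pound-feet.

P_in = √3·V·I·cosφ = 1.732 × 690 × 25.4 × 0.842 = 25559 W
P_out = η·P_in = 0.806 × 25559 = 20601 W
n_s = 120×50/8 = 750 rpm; n = 750×(1−0.0232) = 733 rpm
ω = 2π×733/60 = 76.76 rad/s
τ = P_out/ω = 20601/76.76 = 268.4 N·m
In lb·ft: 268.4/1.356 = 198 lb·ft

198 lb·ft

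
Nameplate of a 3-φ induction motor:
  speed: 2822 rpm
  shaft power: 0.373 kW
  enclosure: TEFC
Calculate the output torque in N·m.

1.26 N·m

ω = 2π × 2822/60 = 295.5 rad/s
τ = P/ω = 373/295.5 = 1.26 N·m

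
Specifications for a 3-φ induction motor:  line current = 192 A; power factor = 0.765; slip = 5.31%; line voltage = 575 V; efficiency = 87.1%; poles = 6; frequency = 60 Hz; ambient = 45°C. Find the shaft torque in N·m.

1070 N·m

P_in = √3·V·I·cosφ = 1.732 × 575 × 192 × 0.765 = 146278 W
P_out = η·P_in = 0.871 × 146278 = 127408 W
n_s = 120×60/6 = 1200 rpm; n = 1200×(1−0.0531) = 1136 rpm
ω = 2π×1136/60 = 119 rad/s
τ = P_out/ω = 127408/119 = 1070 N·m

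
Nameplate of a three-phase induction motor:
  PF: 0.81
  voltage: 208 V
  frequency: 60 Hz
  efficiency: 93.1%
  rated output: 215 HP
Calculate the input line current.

P_out = 215 × 746 = 160390 W
P_in = P_out / η = 160390 / 0.931 = 172277 W
I_L = P_in / (√3·V_L·cosφ) = 172277 / (1.732 × 208 × 0.81) = 590 A

590 A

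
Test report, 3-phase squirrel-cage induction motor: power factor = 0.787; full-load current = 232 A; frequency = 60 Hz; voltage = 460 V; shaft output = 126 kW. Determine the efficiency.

P_out = 126 kW = 126000 W
P_in = √3·V_L·I_L·cosφ = 1.732 × 460 × 232 × 0.787 = 145468 W
η = P_out / P_in = 126000 / 145468 = 0.866 = 86.6%

86.6 %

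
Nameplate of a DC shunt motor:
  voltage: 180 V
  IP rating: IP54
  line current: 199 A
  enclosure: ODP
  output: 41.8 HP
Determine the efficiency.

P_out = 41.8 × 746 = 31183 W
P_in = V·I = 180 × 199 = 35820 W
η = P_out / P_in = 31183 / 35820 = 0.871 = 87.1%

87.1 %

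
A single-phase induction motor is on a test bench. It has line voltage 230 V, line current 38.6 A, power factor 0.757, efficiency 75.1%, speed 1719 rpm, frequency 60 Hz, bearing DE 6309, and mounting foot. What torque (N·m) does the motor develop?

P_in = V·I·cosφ = 230 × 38.6 × 0.757 = 6721 W
P_out = η·P_in = 0.751 × 6721 = 5047 W
n = 1719 rpm
ω = 2π×1719/60 = 180 rad/s
τ = P_out/ω = 5047/180 = 28 N·m

28 N·m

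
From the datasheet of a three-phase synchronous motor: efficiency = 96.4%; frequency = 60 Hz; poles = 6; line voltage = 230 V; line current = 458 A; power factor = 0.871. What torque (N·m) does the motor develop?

1220 N·m

P_in = √3·V·I·cosφ = 1.732 × 230 × 458 × 0.871 = 158913 W
P_out = η·P_in = 0.964 × 158913 = 153192 W
n = n_s = 120×60/6 = 1200 rpm (synchronous)
ω = 2π×1200/60 = 125.7 rad/s
τ = P_out/ω = 153192/125.7 = 1220 N·m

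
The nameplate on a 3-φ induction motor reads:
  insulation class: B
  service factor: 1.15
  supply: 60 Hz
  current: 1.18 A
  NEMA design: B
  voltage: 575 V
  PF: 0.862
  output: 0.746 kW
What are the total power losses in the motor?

267 W

P_in = √3·V·I·cosφ = 1.732×575×1.18×0.862 = 1013 W
P_out = 746 W
Losses = P_in − P_out = 1013 − 746 = 267 W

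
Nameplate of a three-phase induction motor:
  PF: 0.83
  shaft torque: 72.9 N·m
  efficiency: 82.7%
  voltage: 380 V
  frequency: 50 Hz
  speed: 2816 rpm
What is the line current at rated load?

47.6 A

ω = 2π×2816/60 = 294.9 rad/s; P_out = τω = 72.9 × 294.9 = 21498 W
P_in = P_out / η = 21498 / 0.827 = 25995 W
I_L = P_in / (√3·V_L·cosφ) = 25995 / (1.732 × 380 × 0.83) = 47.6 A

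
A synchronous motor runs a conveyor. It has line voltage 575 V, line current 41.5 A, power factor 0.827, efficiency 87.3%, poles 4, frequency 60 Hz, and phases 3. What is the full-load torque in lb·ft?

P_in = √3·V·I·cosφ = 1.732 × 575 × 41.5 × 0.827 = 34180 W
P_out = η·P_in = 0.873 × 34180 = 29839 W
n = n_s = 120×60/4 = 1800 rpm (synchronous)
ω = 2π×1800/60 = 188.5 rad/s
τ = P_out/ω = 29839/188.5 = 158.3 N·m
In lb·ft: 158.3/1.356 = 117 lb·ft

117 lb·ft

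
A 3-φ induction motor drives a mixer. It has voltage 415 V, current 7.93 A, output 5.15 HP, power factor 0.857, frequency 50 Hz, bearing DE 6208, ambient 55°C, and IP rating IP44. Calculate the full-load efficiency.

78.6 %

P_out = 5.15 × 746 = 3842 W
P_in = √3·V_L·I_L·cosφ = 1.732 × 415 × 7.93 × 0.857 = 4885 W
η = P_out / P_in = 3842 / 4885 = 0.786 = 78.6%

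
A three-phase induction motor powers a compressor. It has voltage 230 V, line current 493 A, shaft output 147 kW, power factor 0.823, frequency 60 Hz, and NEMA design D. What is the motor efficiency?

P_out = 147 kW = 147000 W
P_in = √3·V_L·I_L·cosφ = 1.732 × 230 × 493 × 0.823 = 161630 W
η = P_out / P_in = 147000 / 161630 = 0.909 = 90.9%

90.9 %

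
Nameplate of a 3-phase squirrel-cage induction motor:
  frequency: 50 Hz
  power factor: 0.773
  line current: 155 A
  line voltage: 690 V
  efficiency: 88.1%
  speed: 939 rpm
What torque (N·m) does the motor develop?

1280 N·m

P_in = √3·V·I·cosφ = 1.732 × 690 × 155 × 0.773 = 143189 W
P_out = η·P_in = 0.881 × 143189 = 126150 W
n = 939 rpm
ω = 2π×939/60 = 98.33 rad/s
τ = P_out/ω = 126150/98.33 = 1280 N·m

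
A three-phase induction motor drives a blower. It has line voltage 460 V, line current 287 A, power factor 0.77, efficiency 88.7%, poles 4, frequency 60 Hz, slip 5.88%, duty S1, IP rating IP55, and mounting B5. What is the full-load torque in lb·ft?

P_in = √3·V·I·cosφ = 1.732 × 460 × 287 × 0.77 = 176067 W
P_out = η·P_in = 0.887 × 176067 = 156171 W
n_s = 120×60/4 = 1800 rpm; n = 1800×(1−0.0588) = 1694 rpm
ω = 2π×1694/60 = 177.4 rad/s
τ = P_out/ω = 156171/177.4 = 880.3 N·m
In lb·ft: 880.3/1.356 = 649 lb·ft

649 lb·ft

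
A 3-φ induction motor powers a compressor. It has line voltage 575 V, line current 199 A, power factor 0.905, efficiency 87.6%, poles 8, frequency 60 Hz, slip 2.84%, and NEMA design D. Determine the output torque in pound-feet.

1270 lb·ft

P_in = √3·V·I·cosφ = 1.732 × 575 × 199 × 0.905 = 179357 W
P_out = η·P_in = 0.876 × 179357 = 157117 W
n_s = 120×60/8 = 900 rpm; n = 900×(1−0.0284) = 874 rpm
ω = 2π×874/60 = 91.53 rad/s
τ = P_out/ω = 157117/91.53 = 1717 N·m
In lb·ft: 1717/1.356 = 1270 lb·ft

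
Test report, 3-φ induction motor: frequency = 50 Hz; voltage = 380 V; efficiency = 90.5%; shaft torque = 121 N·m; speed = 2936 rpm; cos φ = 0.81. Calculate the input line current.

ω = 2π×2936/60 = 307.5 rad/s; P_out = τω = 121 × 307.5 = 37208 W
P_in = P_out / η = 37208 / 0.905 = 41114 W
I_L = P_in / (√3·V_L·cosφ) = 41114 / (1.732 × 380 × 0.81) = 77.1 A

77.1 A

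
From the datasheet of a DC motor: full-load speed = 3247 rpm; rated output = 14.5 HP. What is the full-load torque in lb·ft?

P_out = 14.5 × 746 = 10817 W
ω = 2π × 3247/60 = 340 rad/s
τ = P_out/ω = 10817/340 = 31.81 N·m
In lb·ft: 31.81/1.356 = 23.5 lb·ft

23.5 lb·ft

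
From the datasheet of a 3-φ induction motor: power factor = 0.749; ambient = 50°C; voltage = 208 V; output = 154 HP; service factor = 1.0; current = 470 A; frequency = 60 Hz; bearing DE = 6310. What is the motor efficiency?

P_out = 154 × 746 = 114884 W
P_in = √3·V_L·I_L·cosφ = 1.732 × 208 × 470 × 0.749 = 126821 W
η = P_out / P_in = 114884 / 126821 = 0.906 = 90.6%

90.6 %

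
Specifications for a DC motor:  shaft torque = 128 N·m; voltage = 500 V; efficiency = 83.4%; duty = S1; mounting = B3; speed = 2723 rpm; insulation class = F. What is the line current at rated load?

87.5 A

ω = 2π×2723/60 = 285.2 rad/s; P_out = τω = 128 × 285.2 = 36506 W
P_in = P_out / η = 36506 / 0.834 = 43772 W
I = P_in / V = 43772 / 500 = 87.5 A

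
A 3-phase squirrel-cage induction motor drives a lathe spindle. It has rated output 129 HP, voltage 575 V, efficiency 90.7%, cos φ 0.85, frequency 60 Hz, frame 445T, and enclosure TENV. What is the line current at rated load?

P_out = 129 × 746 = 96234 W
P_in = P_out / η = 96234 / 0.907 = 106101 W
I_L = P_in / (√3·V_L·cosφ) = 106101 / (1.732 × 575 × 0.85) = 125 A

125 A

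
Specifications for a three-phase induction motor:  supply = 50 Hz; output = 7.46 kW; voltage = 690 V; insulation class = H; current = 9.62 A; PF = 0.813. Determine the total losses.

1890 W

P_in = √3·V·I·cosφ = 1.732×690×9.62×0.813 = 9347 W
P_out = 7460 W
Losses = P_in − P_out = 9347 − 7460 = 1887 W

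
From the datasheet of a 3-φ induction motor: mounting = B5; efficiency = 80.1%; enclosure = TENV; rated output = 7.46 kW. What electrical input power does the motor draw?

P_out = 7460 W
P_in = P_out/η = 7460/0.801 = 9313 W = 9.31 kW

9.31 kW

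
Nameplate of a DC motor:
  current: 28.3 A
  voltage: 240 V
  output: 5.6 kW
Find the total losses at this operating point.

P_in = V·I = 240×28.3 = 6792 W
P_out = 5600 W
Losses = P_in − P_out = 6792 − 5600 = 1192 W

1.19 kW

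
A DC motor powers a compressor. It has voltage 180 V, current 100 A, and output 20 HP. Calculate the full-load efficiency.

P_out = 20 × 746 = 14920 W
P_in = V·I = 180 × 100 = 18000 W
η = P_out / P_in = 14920 / 18000 = 0.829 = 82.9%

82.9 %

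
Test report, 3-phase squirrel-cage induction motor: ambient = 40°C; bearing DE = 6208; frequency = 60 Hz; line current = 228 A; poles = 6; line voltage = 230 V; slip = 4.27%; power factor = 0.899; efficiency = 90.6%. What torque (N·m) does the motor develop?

P_in = √3·V·I·cosφ = 1.732 × 230 × 228 × 0.899 = 81653 W
P_out = η·P_in = 0.906 × 81653 = 73978 W
n_s = 120×60/6 = 1200 rpm; n = 1200×(1−0.0427) = 1149 rpm
ω = 2π×1149/60 = 120.3 rad/s
τ = P_out/ω = 73978/120.3 = 615 N·m

615 N·m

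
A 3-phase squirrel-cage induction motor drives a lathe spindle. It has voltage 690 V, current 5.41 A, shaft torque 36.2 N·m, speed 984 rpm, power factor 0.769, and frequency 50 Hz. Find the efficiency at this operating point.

75.0 %

ω = 2π × 984/60 = 103 rad/s; P_out = τω = 36.2 × 103 = 3729 W
P_in = √3·V_L·I_L·cosφ = 1.732 × 690 × 5.41 × 0.769 = 4972 W
η = P_out / P_in = 3729 / 4972 = 0.750 = 75.0%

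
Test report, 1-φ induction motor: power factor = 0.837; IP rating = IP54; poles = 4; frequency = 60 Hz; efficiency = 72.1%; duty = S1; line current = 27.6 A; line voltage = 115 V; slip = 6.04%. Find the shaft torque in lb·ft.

P_in = V·I·cosφ = 115 × 27.6 × 0.837 = 2657 W
P_out = η·P_in = 0.721 × 2657 = 1916 W
n_s = 120×60/4 = 1800 rpm; n = 1800×(1−0.0604) = 1691 rpm
ω = 2π×1691/60 = 177.1 rad/s
τ = P_out/ω = 1916/177.1 = 10.82 N·m
In lb·ft: 10.82/1.356 = 7.98 lb·ft

7.98 lb·ft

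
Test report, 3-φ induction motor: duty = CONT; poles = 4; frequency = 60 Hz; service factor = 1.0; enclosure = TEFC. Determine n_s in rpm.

n_s = 120f/p = 120×60/4 = 1800 rpm

1800 rpm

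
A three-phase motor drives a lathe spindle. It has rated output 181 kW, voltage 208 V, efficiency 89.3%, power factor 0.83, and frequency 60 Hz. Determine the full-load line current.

P_out = 181 kW = 181000 W
P_in = P_out / η = 181000 / 0.893 = 202688 W
I_L = P_in / (√3·V_L·cosφ) = 202688 / (1.732 × 208 × 0.83) = 678 A

678 A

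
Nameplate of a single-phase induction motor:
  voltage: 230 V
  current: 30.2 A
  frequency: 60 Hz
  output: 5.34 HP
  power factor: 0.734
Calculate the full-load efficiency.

P_out = 5.34 × 746 = 3984 W
P_in = V·I·cosφ = 230 × 30.2 × 0.734 = 5098 W
η = P_out / P_in = 3984 / 5098 = 0.781 = 78.1%

78.1 %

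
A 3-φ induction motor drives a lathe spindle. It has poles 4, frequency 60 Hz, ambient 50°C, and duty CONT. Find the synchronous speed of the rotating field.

n_s = 120f/p = 120×60/4 = 1800 rpm

1800 rpm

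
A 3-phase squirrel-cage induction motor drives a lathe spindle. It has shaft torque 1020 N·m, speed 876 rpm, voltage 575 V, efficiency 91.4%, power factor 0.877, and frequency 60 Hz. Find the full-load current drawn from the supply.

117 A

ω = 2π×876/60 = 91.73 rad/s; P_out = τω = 1020 × 91.73 = 93565 W
P_in = P_out / η = 93565 / 0.914 = 102369 W
I_L = P_in / (√3·V_L·cosφ) = 102369 / (1.732 × 575 × 0.877) = 117 A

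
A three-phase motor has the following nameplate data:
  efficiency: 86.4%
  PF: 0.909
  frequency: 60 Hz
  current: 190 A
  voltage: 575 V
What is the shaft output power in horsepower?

199 HP

P_in = √3·V·I·cosφ = 1.732 × 575 × 190 × 0.909 = 172002 W
P_out = η·P_in = 0.864 × 172002 = 148610 W
= 148610/746 = 199 HP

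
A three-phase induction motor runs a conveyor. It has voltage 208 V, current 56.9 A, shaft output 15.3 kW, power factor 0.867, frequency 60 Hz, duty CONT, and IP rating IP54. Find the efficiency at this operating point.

P_out = 15.3 kW = 15300 W
P_in = √3·V_L·I_L·cosφ = 1.732 × 208 × 56.9 × 0.867 = 17772 W
η = P_out / P_in = 15300 / 17772 = 0.861 = 86.1%

86.1 %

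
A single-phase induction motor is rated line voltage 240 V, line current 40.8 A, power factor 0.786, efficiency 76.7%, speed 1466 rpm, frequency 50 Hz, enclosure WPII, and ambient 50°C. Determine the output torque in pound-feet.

28.4 lb·ft

P_in = V·I·cosφ = 240 × 40.8 × 0.786 = 7697 W
P_out = η·P_in = 0.767 × 7697 = 5904 W
n = 1466 rpm
ω = 2π×1466/60 = 153.5 rad/s
τ = P_out/ω = 5904/153.5 = 38.46 N·m
In lb·ft: 38.46/1.356 = 28.4 lb·ft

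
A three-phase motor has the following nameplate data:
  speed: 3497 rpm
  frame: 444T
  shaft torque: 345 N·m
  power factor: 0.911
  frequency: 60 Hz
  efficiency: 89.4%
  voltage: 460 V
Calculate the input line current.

ω = 2π×3497/60 = 366.2 rad/s; P_out = τω = 345 × 366.2 = 126339 W
P_in = P_out / η = 126339 / 0.894 = 141319 W
I_L = P_in / (√3·V_L·cosφ) = 141319 / (1.732 × 460 × 0.911) = 195 A

195 A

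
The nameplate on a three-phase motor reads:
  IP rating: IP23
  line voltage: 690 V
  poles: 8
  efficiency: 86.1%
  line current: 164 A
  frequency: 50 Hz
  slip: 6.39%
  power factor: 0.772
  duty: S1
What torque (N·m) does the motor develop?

P_in = √3·V·I·cosφ = 1.732 × 690 × 164 × 0.772 = 151307 W
P_out = η·P_in = 0.861 × 151307 = 130275 W
n_s = 120×50/8 = 750 rpm; n = 750×(1−0.0639) = 702 rpm
ω = 2π×702/60 = 73.51 rad/s
τ = P_out/ω = 130275/73.51 = 1770 N·m

1770 N·m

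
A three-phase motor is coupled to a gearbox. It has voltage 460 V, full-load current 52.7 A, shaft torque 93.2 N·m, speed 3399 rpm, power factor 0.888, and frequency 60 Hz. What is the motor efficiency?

89.0 %

ω = 2π × 3399/60 = 355.9 rad/s; P_out = τω = 93.2 × 355.9 = 33170 W
P_in = √3·V_L·I_L·cosφ = 1.732 × 460 × 52.7 × 0.888 = 37285 W
η = P_out / P_in = 33170 / 37285 = 0.890 = 89.0%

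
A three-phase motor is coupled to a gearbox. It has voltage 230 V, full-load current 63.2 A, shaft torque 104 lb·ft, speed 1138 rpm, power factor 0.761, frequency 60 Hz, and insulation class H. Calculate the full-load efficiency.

87.7 %

τ = 104 lb·ft × 1.356 = 141 N·m
ω = 2π × 1138/60 = 119.2 rad/s; P_out = τω = 141 × 119.2 = 16807 W
P_in = √3·V_L·I_L·cosφ = 1.732 × 230 × 63.2 × 0.761 = 19159 W
η = P_out / P_in = 16807 / 19159 = 0.877 = 87.7%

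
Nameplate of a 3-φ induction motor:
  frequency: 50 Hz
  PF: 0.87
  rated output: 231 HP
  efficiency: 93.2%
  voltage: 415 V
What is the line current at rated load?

P_out = 231 × 746 = 172326 W
P_in = P_out / η = 172326 / 0.932 = 184899 W
I_L = P_in / (√3·V_L·cosφ) = 184899 / (1.732 × 415 × 0.87) = 296 A

296 A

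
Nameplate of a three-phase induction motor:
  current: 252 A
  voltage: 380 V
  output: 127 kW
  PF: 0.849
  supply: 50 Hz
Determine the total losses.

13.8 kW

P_in = √3·V·I·cosφ = 1.732×380×252×0.849 = 140812 W
P_out = 127000 W
Losses = P_in − P_out = 140812 − 127000 = 13812 W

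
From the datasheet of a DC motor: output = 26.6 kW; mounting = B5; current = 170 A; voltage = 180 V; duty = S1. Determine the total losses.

P_in = V·I = 180×170 = 30600 W
P_out = 26600 W
Losses = P_in − P_out = 30600 − 26600 = 4000 W

4000 W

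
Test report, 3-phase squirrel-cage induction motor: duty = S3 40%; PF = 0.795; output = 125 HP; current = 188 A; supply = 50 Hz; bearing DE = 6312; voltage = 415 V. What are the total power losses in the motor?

14.2 kW

P_in = √3·V·I·cosφ = 1.732×415×188×0.795 = 107429 W
P_out = 125×746 = 93250 W
Losses = P_in − P_out = 107429 − 93250 = 14179 W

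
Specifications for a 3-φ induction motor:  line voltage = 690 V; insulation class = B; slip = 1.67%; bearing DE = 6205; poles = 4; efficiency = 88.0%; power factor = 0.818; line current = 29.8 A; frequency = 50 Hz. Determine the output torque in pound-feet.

P_in = √3·V·I·cosφ = 1.732 × 690 × 29.8 × 0.818 = 29132 W
P_out = η·P_in = 0.88 × 29132 = 25636 W
n_s = 120×50/4 = 1500 rpm; n = 1500×(1−0.0167) = 1475 rpm
ω = 2π×1475/60 = 154.5 rad/s
τ = P_out/ω = 25636/154.5 = 165.9 N·m
In lb·ft: 165.9/1.356 = 122 lb·ft

122 lb·ft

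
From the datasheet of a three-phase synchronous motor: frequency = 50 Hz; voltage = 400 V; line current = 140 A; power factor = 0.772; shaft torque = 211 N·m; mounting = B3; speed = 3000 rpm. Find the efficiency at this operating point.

88.5 %

ω = 2π × 3000/60 = 314.2 rad/s; P_out = τω = 211 × 314.2 = 66296 W
P_in = √3·V_L·I_L·cosφ = 1.732 × 400 × 140 × 0.772 = 74878 W
η = P_out / P_in = 66296 / 74878 = 0.885 = 88.5%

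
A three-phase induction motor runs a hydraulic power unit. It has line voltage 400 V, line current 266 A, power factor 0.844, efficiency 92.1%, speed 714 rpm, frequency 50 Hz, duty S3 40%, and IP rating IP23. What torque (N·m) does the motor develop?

1920 N·m

P_in = √3·V·I·cosφ = 1.732 × 400 × 266 × 0.844 = 155536 W
P_out = η·P_in = 0.921 × 155536 = 143249 W
n = 714 rpm
ω = 2π×714/60 = 74.77 rad/s
τ = P_out/ω = 143249/74.77 = 1920 N·m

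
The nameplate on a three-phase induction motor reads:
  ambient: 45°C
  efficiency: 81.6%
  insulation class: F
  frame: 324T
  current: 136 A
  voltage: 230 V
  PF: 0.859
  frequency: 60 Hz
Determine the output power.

P_in = √3·V·I·cosφ = 1.732 × 230 × 136 × 0.859 = 46538 W
P_out = η·P_in = 0.816 × 46538 = 37975 W

38 kW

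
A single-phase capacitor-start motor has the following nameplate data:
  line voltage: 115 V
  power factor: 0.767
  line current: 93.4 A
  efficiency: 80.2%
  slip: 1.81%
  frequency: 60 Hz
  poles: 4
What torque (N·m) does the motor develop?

35.7 N·m

P_in = V·I·cosφ = 115 × 93.4 × 0.767 = 8238 W
P_out = η·P_in = 0.802 × 8238 = 6607 W
n_s = 120×60/4 = 1800 rpm; n = 1800×(1−0.0181) = 1767 rpm
ω = 2π×1767/60 = 185 rad/s
τ = P_out/ω = 6607/185 = 35.7 N·m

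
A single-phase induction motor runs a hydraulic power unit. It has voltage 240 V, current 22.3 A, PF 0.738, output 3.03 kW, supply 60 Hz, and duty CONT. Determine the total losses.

P_in = V·I·cosφ = 240×22.3×0.738 = 3950 W
P_out = 3030 W
Losses = P_in − P_out = 3950 − 3030 = 920 W

920 W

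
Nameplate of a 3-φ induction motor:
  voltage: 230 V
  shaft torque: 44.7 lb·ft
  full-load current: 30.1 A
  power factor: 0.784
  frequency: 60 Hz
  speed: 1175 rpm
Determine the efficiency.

79.3 %

τ = 44.7 lb·ft × 1.356 = 60.61 N·m
ω = 2π × 1175/60 = 123 rad/s; P_out = τω = 60.61 × 123 = 7455 W
P_in = √3·V_L·I_L·cosφ = 1.732 × 230 × 30.1 × 0.784 = 9401 W
η = P_out / P_in = 7455 / 9401 = 0.793 = 79.3%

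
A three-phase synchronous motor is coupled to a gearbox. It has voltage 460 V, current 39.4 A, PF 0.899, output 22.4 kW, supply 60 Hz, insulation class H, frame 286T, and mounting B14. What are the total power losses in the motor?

5.82 kW

P_in = √3·V·I·cosφ = 1.732×460×39.4×0.899 = 28220 W
P_out = 22400 W
Losses = P_in − P_out = 28220 − 22400 = 5820 W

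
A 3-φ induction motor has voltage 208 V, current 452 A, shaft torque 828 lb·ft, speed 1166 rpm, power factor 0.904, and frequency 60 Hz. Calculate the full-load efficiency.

τ = 828 lb·ft × 1.356 = 1123 N·m
ω = 2π × 1166/60 = 122.1 rad/s; P_out = τω = 1123 × 122.1 = 137118 W
P_in = √3·V_L·I_L·cosφ = 1.732 × 208 × 452 × 0.904 = 147203 W
η = P_out / P_in = 137118 / 147203 = 0.931 = 93.1%

93.1 %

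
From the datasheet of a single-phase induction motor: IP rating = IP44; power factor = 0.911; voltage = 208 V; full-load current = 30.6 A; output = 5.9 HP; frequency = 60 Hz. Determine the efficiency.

75.9 %

P_out = 5.9 × 746 = 4401 W
P_in = V·I·cosφ = 208 × 30.6 × 0.911 = 5798 W
η = P_out / P_in = 4401 / 5798 = 0.759 = 75.9%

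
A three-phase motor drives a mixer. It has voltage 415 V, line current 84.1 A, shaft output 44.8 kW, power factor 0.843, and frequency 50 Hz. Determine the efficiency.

87.9 %

P_out = 44.8 kW = 44800 W
P_in = √3·V_L·I_L·cosφ = 1.732 × 415 × 84.1 × 0.843 = 50959 W
η = P_out / P_in = 44800 / 50959 = 0.879 = 87.9%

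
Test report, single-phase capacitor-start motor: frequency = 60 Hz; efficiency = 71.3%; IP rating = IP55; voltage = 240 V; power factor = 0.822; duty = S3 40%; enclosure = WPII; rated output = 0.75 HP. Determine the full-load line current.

3.98 A

P_out = 0.75 × 746 = 560 W
P_in = P_out / η = 560 / 0.713 = 785 W
I = P_in / (V·cosφ) = 785 / (240 × 0.822) = 3.98 A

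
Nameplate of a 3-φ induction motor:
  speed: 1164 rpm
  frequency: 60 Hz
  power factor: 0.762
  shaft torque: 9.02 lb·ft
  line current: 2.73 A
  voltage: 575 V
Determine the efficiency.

72.0 %

τ = 9.02 lb·ft × 1.356 = 12.23 N·m
ω = 2π × 1164/60 = 121.9 rad/s; P_out = τω = 12.23 × 121.9 = 1491 W
P_in = √3·V_L·I_L·cosφ = 1.732 × 575 × 2.73 × 0.762 = 2072 W
η = P_out / P_in = 1491 / 2072 = 0.720 = 72.0%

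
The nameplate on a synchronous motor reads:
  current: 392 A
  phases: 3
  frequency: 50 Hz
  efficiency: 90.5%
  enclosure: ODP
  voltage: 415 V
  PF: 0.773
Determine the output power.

197 kW

P_in = √3·V·I·cosφ = 1.732 × 415 × 392 × 0.773 = 217802 W
P_out = η·P_in = 0.905 × 217802 = 197111 W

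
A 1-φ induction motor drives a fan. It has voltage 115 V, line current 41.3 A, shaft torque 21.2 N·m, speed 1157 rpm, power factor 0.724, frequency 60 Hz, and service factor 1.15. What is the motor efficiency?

ω = 2π × 1157/60 = 121.2 rad/s; P_out = τω = 21.2 × 121.2 = 2569 W
P_in = V·I·cosφ = 115 × 41.3 × 0.724 = 3439 W
η = P_out / P_in = 2569 / 3439 = 0.747 = 74.7%

74.7 %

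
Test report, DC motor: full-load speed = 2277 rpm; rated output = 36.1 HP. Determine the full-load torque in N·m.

P_out = 36.1 × 746 = 26931 W
ω = 2π × 2277/60 = 238.4 rad/s
τ = P_out/ω = 26931/238.4 = 113 N·m

113 N·m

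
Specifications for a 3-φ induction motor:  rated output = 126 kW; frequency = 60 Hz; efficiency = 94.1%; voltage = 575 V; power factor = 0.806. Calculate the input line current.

167 A

P_out = 126 kW = 126000 W
P_in = P_out / η = 126000 / 0.941 = 133900 W
I_L = P_in / (√3·V_L·cosφ) = 133900 / (1.732 × 575 × 0.806) = 167 A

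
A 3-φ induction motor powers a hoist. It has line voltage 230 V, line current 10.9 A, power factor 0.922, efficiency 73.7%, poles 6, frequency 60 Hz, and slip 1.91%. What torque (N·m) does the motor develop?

23.9 N·m

P_in = √3·V·I·cosφ = 1.732 × 230 × 10.9 × 0.922 = 4003 W
P_out = η·P_in = 0.737 × 4003 = 2950 W
n_s = 120×60/6 = 1200 rpm; n = 1200×(1−0.0191) = 1177 rpm
ω = 2π×1177/60 = 123.3 rad/s
τ = P_out/ω = 2950/123.3 = 23.9 N·m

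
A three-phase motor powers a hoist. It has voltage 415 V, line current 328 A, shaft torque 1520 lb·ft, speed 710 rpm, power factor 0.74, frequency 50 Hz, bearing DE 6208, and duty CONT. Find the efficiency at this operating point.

87.8 %

τ = 1520 lb·ft × 1.356 = 2061 N·m
ω = 2π × 710/60 = 74.35 rad/s; P_out = τω = 2061 × 74.35 = 153235 W
P_in = √3·V_L·I_L·cosφ = 1.732 × 415 × 328 × 0.74 = 174462 W
η = P_out / P_in = 153235 / 174462 = 0.878 = 87.8%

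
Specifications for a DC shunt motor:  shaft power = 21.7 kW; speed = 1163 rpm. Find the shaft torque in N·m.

ω = 2π × 1163/60 = 121.8 rad/s
τ = P/ω = 21700/121.8 = 178 N·m

178 N·m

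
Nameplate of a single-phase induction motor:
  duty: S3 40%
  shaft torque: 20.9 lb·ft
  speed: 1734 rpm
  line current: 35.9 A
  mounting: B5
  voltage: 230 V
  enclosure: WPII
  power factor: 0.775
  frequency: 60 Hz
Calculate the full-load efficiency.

τ = 20.9 lb·ft × 1.356 = 28.34 N·m
ω = 2π × 1734/60 = 181.6 rad/s; P_out = τω = 28.34 × 181.6 = 5147 W
P_in = V·I·cosφ = 230 × 35.9 × 0.775 = 6399 W
η = P_out / P_in = 5147 / 6399 = 0.804 = 80.4%

80.4 %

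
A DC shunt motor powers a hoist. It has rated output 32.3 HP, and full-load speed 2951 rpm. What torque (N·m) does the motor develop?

P_out = 32.3 × 746 = 24096 W
ω = 2π × 2951/60 = 309 rad/s
τ = P_out/ω = 24096/309 = 78 N·m

78 N·m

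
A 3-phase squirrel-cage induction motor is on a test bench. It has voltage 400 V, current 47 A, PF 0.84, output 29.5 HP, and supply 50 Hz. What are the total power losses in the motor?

P_in = √3·V·I·cosφ = 1.732×400×47×0.84 = 27352 W
P_out = 29.5×746 = 22007 W
Losses = P_in − P_out = 27352 − 22007 = 5345 W

5350 W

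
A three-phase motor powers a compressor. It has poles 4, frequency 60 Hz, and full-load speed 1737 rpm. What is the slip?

3.50 %

n_s = 120f/p = 120×60/4 = 1800 rpm
s = (n_s − n)/n_s = (1800 − 1737)/1800 = 0.0350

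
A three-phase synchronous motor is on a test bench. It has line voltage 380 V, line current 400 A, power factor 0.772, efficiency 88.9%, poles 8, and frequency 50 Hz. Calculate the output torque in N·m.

2300 N·m

P_in = √3·V·I·cosφ = 1.732 × 380 × 400 × 0.772 = 203240 W
P_out = η·P_in = 0.889 × 203240 = 180680 W
n = n_s = 120×50/8 = 750 rpm (synchronous)
ω = 2π×750/60 = 78.54 rad/s
τ = P_out/ω = 180680/78.54 = 2300 N·m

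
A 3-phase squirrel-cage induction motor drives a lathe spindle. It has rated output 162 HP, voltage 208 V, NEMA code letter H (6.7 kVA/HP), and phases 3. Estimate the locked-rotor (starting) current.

3010 A

S_LR = 6.7 × 162 = 1085.4 kVA
I_LR = S_LR/(√3·V_L) = 1085400/(1.732×208) = 3010 A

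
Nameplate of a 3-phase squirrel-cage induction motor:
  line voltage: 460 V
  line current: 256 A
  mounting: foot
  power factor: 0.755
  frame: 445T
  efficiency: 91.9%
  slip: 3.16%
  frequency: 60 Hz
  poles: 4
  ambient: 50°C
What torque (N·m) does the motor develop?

775 N·m

P_in = √3·V·I·cosφ = 1.732 × 460 × 256 × 0.755 = 153990 W
P_out = η·P_in = 0.919 × 153990 = 141517 W
n_s = 120×60/4 = 1800 rpm; n = 1800×(1−0.0316) = 1743 rpm
ω = 2π×1743/60 = 182.5 rad/s
τ = P_out/ω = 141517/182.5 = 775 N·m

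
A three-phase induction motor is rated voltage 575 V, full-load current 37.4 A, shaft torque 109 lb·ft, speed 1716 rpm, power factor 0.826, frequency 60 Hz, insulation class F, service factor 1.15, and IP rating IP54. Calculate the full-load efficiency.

86.3 %

τ = 109 lb·ft × 1.356 = 147.8 N·m
ω = 2π × 1716/60 = 179.7 rad/s; P_out = τω = 147.8 × 179.7 = 26560 W
P_in = √3·V_L·I_L·cosφ = 1.732 × 575 × 37.4 × 0.826 = 30766 W
η = P_out / P_in = 26560 / 30766 = 0.863 = 86.3%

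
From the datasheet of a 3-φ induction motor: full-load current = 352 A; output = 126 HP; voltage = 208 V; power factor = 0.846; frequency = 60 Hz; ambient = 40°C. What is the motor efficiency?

P_out = 126 × 746 = 93996 W
P_in = √3·V_L·I_L·cosφ = 1.732 × 208 × 352 × 0.846 = 107281 W
η = P_out / P_in = 93996 / 107281 = 0.876 = 87.6%

87.6 %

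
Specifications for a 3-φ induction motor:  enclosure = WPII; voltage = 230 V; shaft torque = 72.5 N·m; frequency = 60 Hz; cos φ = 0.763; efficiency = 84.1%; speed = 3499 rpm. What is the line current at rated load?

ω = 2π×3499/60 = 366.4 rad/s; P_out = τω = 72.5 × 366.4 = 26564 W
P_in = P_out / η = 26564 / 0.841 = 31586 W
I_L = P_in / (√3·V_L·cosφ) = 31586 / (1.732 × 230 × 0.763) = 104 A

104 A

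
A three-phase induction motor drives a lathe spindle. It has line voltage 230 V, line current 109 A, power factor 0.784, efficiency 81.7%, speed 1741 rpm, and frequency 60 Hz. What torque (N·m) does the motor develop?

P_in = √3·V·I·cosφ = 1.732 × 230 × 109 × 0.784 = 34042 W
P_out = η·P_in = 0.817 × 34042 = 27812 W
n = 1741 rpm
ω = 2π×1741/60 = 182.3 rad/s
τ = P_out/ω = 27812/182.3 = 153 N·m

153 N·m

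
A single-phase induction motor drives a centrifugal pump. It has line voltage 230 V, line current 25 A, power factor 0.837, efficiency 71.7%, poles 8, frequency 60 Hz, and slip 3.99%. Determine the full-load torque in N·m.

38.1 N·m

P_in = V·I·cosφ = 230 × 25 × 0.837 = 4813 W
P_out = η·P_in = 0.717 × 4813 = 3451 W
n_s = 120×60/8 = 900 rpm; n = 900×(1−0.0399) = 864 rpm
ω = 2π×864/60 = 90.48 rad/s
τ = P_out/ω = 3451/90.48 = 38.1 N·m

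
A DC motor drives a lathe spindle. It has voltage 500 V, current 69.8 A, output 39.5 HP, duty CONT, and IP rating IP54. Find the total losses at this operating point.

P_in = V·I = 500×69.8 = 34900 W
P_out = 39.5×746 = 29467 W
Losses = P_in − P_out = 34900 − 29467 = 5433 W

5.43 kW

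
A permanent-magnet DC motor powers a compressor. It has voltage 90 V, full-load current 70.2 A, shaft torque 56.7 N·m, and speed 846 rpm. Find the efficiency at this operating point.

ω = 2π × 846/60 = 88.59 rad/s; P_out = τω = 56.7 × 88.59 = 5023 W
P_in = V·I = 90 × 70.2 = 6318 W
η = P_out / P_in = 5023 / 6318 = 0.795 = 79.5%

79.5 %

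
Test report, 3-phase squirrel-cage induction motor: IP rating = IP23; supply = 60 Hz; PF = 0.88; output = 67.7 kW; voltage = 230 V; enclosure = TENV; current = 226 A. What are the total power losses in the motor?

P_in = √3·V·I·cosφ = 1.732×230×226×0.88 = 79226 W
P_out = 67700 W
Losses = P_in − P_out = 79226 − 67700 = 11526 W

11500 W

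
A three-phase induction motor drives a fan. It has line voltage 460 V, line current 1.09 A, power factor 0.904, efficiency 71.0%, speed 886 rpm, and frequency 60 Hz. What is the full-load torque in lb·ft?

P_in = √3·V·I·cosφ = 1.732 × 460 × 1.09 × 0.904 = 785 W
P_out = η·P_in = 0.71 × 785 = 557 W
n = 886 rpm
ω = 2π×886/60 = 92.78 rad/s
τ = P_out/ω = 557/92.78 = 6.003 N·m
In lb·ft: 6.003/1.356 = 4.43 lb·ft

4.43 lb·ft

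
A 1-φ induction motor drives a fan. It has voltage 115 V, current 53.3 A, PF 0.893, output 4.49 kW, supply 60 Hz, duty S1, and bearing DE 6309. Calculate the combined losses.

P_in = V·I·cosφ = 115×53.3×0.893 = 5474 W
P_out = 4490 W
Losses = P_in − P_out = 5474 − 4490 = 984 W

984 W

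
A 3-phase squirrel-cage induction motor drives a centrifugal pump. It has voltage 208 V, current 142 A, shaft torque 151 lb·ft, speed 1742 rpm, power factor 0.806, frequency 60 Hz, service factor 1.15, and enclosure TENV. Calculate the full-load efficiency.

τ = 151 lb·ft × 1.356 = 204.8 N·m
ω = 2π × 1742/60 = 182.4 rad/s; P_out = τω = 204.8 × 182.4 = 37356 W
P_in = √3·V_L·I_L·cosφ = 1.732 × 208 × 142 × 0.806 = 41232 W
η = P_out / P_in = 37356 / 41232 = 0.906 = 90.6%

90.6 %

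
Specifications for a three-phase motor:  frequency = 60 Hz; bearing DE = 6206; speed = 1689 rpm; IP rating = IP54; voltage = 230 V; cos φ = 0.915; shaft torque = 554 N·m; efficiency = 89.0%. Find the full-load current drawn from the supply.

ω = 2π×1689/60 = 176.9 rad/s; P_out = τω = 554 × 176.9 = 98003 W
P_in = P_out / η = 98003 / 0.890 = 110116 W
I_L = P_in / (√3·V_L·cosφ) = 110116 / (1.732 × 230 × 0.915) = 302 A

302 A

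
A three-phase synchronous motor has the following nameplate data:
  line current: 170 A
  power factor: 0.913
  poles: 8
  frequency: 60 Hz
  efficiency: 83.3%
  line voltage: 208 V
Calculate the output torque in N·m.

494 N·m

P_in = √3·V·I·cosφ = 1.732 × 208 × 170 × 0.913 = 55915 W
P_out = η·P_in = 0.833 × 55915 = 46577 W
n = n_s = 120×60/8 = 900 rpm (synchronous)
ω = 2π×900/60 = 94.25 rad/s
τ = P_out/ω = 46577/94.25 = 494 N·m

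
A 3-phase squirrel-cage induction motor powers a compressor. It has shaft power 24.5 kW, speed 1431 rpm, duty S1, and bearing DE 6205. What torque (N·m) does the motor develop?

ω = 2π × 1431/60 = 149.9 rad/s
τ = P/ω = 24500/149.9 = 163 N·m

163 N·m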